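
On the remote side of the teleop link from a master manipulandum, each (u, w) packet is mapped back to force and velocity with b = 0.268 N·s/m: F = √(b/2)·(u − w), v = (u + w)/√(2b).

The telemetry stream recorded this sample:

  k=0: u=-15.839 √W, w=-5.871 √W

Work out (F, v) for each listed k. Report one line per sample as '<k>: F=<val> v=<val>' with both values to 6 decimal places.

k=0: u−w=-9.968000, u+w=-21.710000; √(b/2)=0.366060, √(2b)=0.732120; F=0.366060×(-9.968)=-3.648887, v=-21.710000/0.732120=-29.653600

0: F=-3.648887 v=-29.653600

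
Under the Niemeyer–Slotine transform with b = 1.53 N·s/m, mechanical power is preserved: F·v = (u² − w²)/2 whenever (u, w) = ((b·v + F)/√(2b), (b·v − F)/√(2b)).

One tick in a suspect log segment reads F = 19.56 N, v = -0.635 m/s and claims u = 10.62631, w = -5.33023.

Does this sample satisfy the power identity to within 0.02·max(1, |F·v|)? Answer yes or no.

no

F·v = 19.56×(-0.635) = -12.42060 W.
(u² − w²)/2 = (112.91846 − 28.41135)/2 = 42.25356 W.
|Δ| = 54.67416;  2% of max(1, |F·v|) = 0.24841.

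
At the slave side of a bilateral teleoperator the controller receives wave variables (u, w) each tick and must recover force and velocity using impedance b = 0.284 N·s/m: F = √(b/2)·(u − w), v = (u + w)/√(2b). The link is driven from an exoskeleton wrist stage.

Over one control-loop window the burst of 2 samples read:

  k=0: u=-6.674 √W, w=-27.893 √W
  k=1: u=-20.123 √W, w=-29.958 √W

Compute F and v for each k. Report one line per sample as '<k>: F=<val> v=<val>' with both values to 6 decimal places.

k=0: u−w=21.219000, u+w=-34.567000; √(b/2)=0.376829, √(2b)=0.753658; F=0.376829×21.219=7.995932, v=-34.567000/0.753658=-45.865647
k=1: u−w=9.835000, u+w=-50.081000; √(b/2)=0.376829, √(2b)=0.753658; F=0.376829×9.835=3.706112, v=-50.081000/0.753658=-66.450587

0: F=7.995932 v=-45.865647
1: F=3.706112 v=-66.450587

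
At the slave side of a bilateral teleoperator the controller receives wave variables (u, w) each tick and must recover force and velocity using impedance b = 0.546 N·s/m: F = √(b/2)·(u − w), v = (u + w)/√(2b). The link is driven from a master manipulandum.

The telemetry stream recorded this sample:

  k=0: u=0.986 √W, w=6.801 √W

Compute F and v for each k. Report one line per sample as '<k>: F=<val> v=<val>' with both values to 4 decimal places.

k=0: u−w=-5.8150, u+w=7.7870; √(b/2)=0.5225, √(2b)=1.0450; F=0.5225×(-5.815)=-3.0383, v=7.7870/1.0450=7.4518

0: F=-3.0383 v=7.4518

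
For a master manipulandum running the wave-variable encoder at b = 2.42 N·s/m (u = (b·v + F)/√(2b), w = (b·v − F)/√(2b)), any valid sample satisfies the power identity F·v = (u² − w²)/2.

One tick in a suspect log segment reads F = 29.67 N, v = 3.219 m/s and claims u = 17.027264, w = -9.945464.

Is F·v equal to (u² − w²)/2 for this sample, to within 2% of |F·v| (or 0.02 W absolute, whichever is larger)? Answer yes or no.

yes

F·v = 29.67×3.219 = 95.507730 W.
(u² − w²)/2 = (289.927719 − 98.912254)/2 = 95.507733 W.
|Δ| = 0.000003;  2% of max(1, |F·v|) = 1.910155.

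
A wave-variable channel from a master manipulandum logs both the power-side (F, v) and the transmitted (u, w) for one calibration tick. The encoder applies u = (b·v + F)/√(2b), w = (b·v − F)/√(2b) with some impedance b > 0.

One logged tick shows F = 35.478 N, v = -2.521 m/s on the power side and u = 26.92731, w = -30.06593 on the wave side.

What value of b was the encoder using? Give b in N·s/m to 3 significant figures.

b = 0.775 N·s/m

u + w = -3.1386;  u + w = √(2b)·v, so √(2b) = -3.1386/(-2.521) = 1.2450.
b = (√(2b))²/2 = 1.5500/2 = 0.7750.
(Check via u − w = 2F/√(2b): u − w = 56.9932, 2F/√(2b) = 56.9932.)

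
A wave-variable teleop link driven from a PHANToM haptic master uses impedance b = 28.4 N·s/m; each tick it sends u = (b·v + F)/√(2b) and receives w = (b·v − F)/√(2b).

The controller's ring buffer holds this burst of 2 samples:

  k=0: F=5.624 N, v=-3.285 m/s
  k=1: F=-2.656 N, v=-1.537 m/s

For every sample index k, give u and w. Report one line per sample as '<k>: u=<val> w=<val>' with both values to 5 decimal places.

k=0: b·v=28.4×(-3.285)=-93.29400; √(2b)=7.53658; u=(-93.29400+5.624)/7.53658=-11.63260, w=(-93.29400−5.624)/7.53658=-13.12506
k=1: b·v=28.4×(-1.537)=-43.65080; √(2b)=7.53658; u=(-43.65080+(-2.656))/7.53658=-6.14427, w=(-43.65080−(-2.656))/7.53658=-5.43945

0: u=-11.63260 w=-13.12506
1: u=-6.14427 w=-5.43945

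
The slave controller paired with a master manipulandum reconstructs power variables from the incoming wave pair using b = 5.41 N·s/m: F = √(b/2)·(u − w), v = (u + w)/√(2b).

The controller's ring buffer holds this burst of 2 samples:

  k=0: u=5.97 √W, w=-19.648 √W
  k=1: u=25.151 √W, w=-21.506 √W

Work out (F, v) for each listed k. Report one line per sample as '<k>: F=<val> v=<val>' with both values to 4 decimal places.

k=0: u−w=25.6180, u+w=-13.6780; √(b/2)=1.6447, √(2b)=3.2894; F=1.6447×25.618=42.1336, v=-13.6780/3.2894=-4.1582
k=1: u−w=46.6570, u+w=3.6450; √(b/2)=1.6447, √(2b)=3.2894; F=1.6447×46.657=76.7362, v=3.6450/3.2894=1.1081

0: F=42.1336 v=-4.1582
1: F=76.7362 v=1.1081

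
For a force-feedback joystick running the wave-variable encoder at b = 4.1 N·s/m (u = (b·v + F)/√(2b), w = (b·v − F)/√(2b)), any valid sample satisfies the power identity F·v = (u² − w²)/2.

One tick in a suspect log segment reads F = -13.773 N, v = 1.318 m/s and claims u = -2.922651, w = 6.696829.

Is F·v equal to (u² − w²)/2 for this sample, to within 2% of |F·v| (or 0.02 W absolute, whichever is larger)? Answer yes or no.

F·v = (-13.773)×1.318 = -18.152814 W.
(u² − w²)/2 = (8.541889 − 44.847519)/2 = -18.152815 W.
|Δ| = 0.000001;  2% of max(1, |F·v|) = 0.363056.

yes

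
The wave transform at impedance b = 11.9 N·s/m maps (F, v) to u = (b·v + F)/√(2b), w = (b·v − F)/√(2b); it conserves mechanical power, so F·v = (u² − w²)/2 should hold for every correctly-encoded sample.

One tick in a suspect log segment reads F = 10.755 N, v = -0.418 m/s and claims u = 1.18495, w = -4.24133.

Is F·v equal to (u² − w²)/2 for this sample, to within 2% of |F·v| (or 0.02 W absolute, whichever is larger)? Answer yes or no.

no

F·v = 10.755×(-0.418) = -4.49559 W.
(u² − w²)/2 = (1.40411 − 17.98888)/2 = -8.29239 W.
|Δ| = 3.79680;  2% of max(1, |F·v|) = 0.08991.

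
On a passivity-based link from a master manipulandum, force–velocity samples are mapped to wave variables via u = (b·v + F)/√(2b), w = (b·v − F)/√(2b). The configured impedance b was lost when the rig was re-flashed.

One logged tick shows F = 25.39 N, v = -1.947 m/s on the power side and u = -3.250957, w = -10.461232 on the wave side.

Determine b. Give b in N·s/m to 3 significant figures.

u + w = -13.712189;  u + w = √(2b)·v, so √(2b) = -13.712189/(-1.947) = 7.042727.
b = (√(2b))²/2 = 49.600000/2 = 24.800000.
(Check via u − w = 2F/√(2b): u − w = 7.210275, 2F/√(2b) = 7.210275.)

b = 24.8 N·s/m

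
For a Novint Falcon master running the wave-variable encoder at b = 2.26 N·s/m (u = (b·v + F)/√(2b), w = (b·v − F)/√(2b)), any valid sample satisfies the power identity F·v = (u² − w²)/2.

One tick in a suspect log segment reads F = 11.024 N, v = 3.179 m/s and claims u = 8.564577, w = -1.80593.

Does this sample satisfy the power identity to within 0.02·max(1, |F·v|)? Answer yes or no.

yes

F·v = 11.024×3.179 = 35.045296 W.
(u² − w²)/2 = (73.351979 − 3.261383)/2 = 35.045298 W.
|Δ| = 0.000002;  2% of max(1, |F·v|) = 0.700906.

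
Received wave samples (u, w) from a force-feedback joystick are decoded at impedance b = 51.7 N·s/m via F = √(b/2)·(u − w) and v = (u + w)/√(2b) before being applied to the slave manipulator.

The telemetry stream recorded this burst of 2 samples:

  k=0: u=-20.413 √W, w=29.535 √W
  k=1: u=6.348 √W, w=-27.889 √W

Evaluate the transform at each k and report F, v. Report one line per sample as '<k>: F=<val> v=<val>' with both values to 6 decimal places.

k=0: u−w=-49.948000, u+w=9.122000; √(b/2)=5.084290, √(2b)=10.168579; F=5.084290×(-49.948)=-253.950093, v=9.122000/10.168579=0.897077
k=1: u−w=34.237000, u+w=-21.541000; √(b/2)=5.084290, √(2b)=10.168579; F=5.084290×34.237=174.070821, v=-21.541000/10.168579=-2.118388

0: F=-253.950093 v=0.897077
1: F=174.070821 v=-2.118388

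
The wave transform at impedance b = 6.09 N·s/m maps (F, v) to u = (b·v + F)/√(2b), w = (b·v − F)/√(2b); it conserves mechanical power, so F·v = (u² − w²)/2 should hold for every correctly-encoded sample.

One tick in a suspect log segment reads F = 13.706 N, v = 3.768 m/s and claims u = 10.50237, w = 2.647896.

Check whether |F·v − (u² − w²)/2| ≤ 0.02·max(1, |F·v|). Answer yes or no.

yes

F·v = 13.706×3.768 = 51.644208 W.
(u² − w²)/2 = (110.299776 − 7.011353)/2 = 51.644211 W.
|Δ| = 0.000003;  2% of max(1, |F·v|) = 1.032884.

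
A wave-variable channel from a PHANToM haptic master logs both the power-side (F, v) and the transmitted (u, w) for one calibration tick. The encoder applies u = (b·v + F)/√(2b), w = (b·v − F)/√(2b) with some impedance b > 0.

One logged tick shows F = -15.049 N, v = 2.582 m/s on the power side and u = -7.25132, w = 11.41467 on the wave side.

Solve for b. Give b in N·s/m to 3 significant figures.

b = 1.3 N·s/m

u + w = 4.16335;  u + w = √(2b)·v, so √(2b) = 4.16335/2.582 = 1.61245.
b = (√(2b))²/2 = 2.60000/2 = 1.30000.
(Check via u − w = 2F/√(2b): u − w = -18.66599, 2F/√(2b) = -18.66599.)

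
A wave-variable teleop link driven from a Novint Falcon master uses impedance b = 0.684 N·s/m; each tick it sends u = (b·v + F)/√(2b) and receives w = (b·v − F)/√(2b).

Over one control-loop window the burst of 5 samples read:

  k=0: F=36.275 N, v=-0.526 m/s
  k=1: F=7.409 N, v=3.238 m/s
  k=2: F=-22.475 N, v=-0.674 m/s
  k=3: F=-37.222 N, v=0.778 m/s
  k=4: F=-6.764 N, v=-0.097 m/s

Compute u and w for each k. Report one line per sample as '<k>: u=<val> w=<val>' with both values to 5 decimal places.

0: u=30.70686 w=-31.32208
1: u=8.22817 w=-4.44095
2: u=-19.60988 w=18.82156
3: u=-31.36916 w=32.27912
4: u=-5.83982 w=5.72637

k=0: b·v=0.684×(-0.526)=-0.35978; √(2b)=1.16962; u=(-0.35978+36.275)/1.16962=30.70686, w=(-0.35978−36.275)/1.16962=-31.32208
k=1: b·v=0.684×3.238=2.21479; √(2b)=1.16962; u=(2.21479+7.409)/1.16962=8.22817, w=(2.21479−7.409)/1.16962=-4.44095
k=2: b·v=0.684×(-0.674)=-0.46102; √(2b)=1.16962; u=(-0.46102+(-22.475))/1.16962=-19.60988, w=(-0.46102−(-22.475))/1.16962=18.82156
k=3: b·v=0.684×0.778=0.53215; √(2b)=1.16962; u=(0.53215+(-37.222))/1.16962=-31.36916, w=(0.53215−(-37.222))/1.16962=32.27912
k=4: b·v=0.684×(-0.097)=-0.06635; √(2b)=1.16962; u=(-0.06635+(-6.764))/1.16962=-5.83982, w=(-0.06635−(-6.764))/1.16962=5.72637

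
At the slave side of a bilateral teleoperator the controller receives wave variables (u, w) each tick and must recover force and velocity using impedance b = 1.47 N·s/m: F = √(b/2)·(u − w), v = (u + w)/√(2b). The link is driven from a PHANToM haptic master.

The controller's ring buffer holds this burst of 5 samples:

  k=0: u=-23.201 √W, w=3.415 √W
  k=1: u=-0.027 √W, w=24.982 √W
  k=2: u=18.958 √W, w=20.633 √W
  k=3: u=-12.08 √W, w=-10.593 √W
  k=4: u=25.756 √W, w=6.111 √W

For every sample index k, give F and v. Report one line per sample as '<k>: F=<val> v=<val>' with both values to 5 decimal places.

k=0: u−w=-26.61600, u+w=-19.78600; √(b/2)=0.85732, √(2b)=1.71464; F=0.85732×(-26.616)=-22.81847, v=-19.78600/1.71464=-11.53943
k=1: u−w=-25.00900, u+w=24.95500; √(b/2)=0.85732, √(2b)=1.71464; F=0.85732×(-25.009)=-21.44075, v=24.95500/1.71464=14.55405
k=2: u−w=-1.67500, u+w=39.59100; √(b/2)=0.85732, √(2b)=1.71464; F=0.85732×(-1.675)=-1.43601, v=39.59100/1.71464=23.08994
k=3: u−w=-1.48700, u+w=-22.67300; √(b/2)=0.85732, √(2b)=1.71464; F=0.85732×(-1.487)=-1.27484, v=-22.67300/1.71464=-13.22316
k=4: u−w=19.64500, u+w=31.86700; √(b/2)=0.85732, √(2b)=1.71464; F=0.85732×19.645=16.84208, v=31.86700/1.71464=18.58521

0: F=-22.81847 v=-11.53943
1: F=-21.44075 v=14.55405
2: F=-1.43601 v=23.08994
3: F=-1.27484 v=-13.22316
4: F=16.84208 v=18.58521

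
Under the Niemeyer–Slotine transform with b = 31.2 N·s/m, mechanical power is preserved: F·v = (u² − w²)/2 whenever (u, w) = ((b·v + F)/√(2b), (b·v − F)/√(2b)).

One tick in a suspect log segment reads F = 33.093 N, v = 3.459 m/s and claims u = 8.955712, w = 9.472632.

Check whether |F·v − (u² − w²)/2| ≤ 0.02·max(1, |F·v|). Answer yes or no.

no

F·v = 33.093×3.459 = 114.468687 W.
(u² − w²)/2 = (80.204777 − 89.730757)/2 = -4.762990 W.
|Δ| = 119.231677;  2% of max(1, |F·v|) = 2.289374.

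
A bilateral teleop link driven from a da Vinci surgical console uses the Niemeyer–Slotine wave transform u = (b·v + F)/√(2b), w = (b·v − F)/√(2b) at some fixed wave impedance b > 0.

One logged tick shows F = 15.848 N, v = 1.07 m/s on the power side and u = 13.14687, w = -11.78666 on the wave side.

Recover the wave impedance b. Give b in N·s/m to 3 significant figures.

u + w = 1.36021;  u + w = √(2b)·v, so √(2b) = 1.36021/1.07 = 1.27122.
b = (√(2b))²/2 = 1.61601/2 = 0.80801.
(Check via u − w = 2F/√(2b): u − w = 24.93353, 2F/√(2b) = 24.93344.)

b = 0.808 N·s/m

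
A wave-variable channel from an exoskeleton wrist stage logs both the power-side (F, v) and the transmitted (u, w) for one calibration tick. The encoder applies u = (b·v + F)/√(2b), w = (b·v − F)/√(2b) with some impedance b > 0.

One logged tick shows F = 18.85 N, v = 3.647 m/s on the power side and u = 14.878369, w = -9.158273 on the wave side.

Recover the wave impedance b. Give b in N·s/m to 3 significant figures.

b = 1.23 N·s/m

u + w = 5.720096;  u + w = √(2b)·v, so √(2b) = 5.720096/3.647 = 1.568439.
b = (√(2b))²/2 = 2.460000/2 = 1.230000.
(Check via u − w = 2F/√(2b): u − w = 24.036642, 2F/√(2b) = 24.036642.)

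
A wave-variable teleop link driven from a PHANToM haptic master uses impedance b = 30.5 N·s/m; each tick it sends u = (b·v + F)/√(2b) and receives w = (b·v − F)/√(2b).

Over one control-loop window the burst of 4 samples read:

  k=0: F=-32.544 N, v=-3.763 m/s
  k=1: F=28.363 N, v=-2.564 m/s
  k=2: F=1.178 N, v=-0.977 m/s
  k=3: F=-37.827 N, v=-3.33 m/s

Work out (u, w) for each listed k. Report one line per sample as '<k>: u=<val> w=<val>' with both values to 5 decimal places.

0: u=-18.86182 w=-10.52815
1: u=-6.38123 w=-13.64425
2: u=-3.66448 w=-3.96613
3: u=-17.84732 w=-8.16081

k=0: b·v=30.5×(-3.763)=-114.77150; √(2b)=7.81025; u=(-114.77150+(-32.544))/7.81025=-18.86182, w=(-114.77150−(-32.544))/7.81025=-10.52815
k=1: b·v=30.5×(-2.564)=-78.20200; √(2b)=7.81025; u=(-78.20200+28.363)/7.81025=-6.38123, w=(-78.20200−28.363)/7.81025=-13.64425
k=2: b·v=30.5×(-0.977)=-29.79850; √(2b)=7.81025; u=(-29.79850+1.178)/7.81025=-3.66448, w=(-29.79850−1.178)/7.81025=-3.96613
k=3: b·v=30.5×(-3.33)=-101.56500; √(2b)=7.81025; u=(-101.56500+(-37.827))/7.81025=-17.84732, w=(-101.56500−(-37.827))/7.81025=-8.16081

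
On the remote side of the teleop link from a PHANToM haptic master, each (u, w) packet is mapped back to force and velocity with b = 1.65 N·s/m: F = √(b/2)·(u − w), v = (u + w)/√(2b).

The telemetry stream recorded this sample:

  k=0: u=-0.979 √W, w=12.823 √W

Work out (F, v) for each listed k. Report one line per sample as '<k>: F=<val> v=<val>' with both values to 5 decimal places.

0: F=-12.53629 v=6.51991

k=0: u−w=-13.80200, u+w=11.84400; √(b/2)=0.90830, √(2b)=1.81659; F=0.90830×(-13.802)=-12.53629, v=11.84400/1.81659=6.51991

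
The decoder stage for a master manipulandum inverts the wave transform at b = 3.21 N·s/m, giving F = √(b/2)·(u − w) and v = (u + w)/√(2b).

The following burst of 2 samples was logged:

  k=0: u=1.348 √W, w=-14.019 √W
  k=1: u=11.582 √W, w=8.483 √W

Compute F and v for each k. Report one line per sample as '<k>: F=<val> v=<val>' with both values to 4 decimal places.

k=0: u−w=15.3670, u+w=-12.6710; √(b/2)=1.2669, √(2b)=2.5338; F=1.2669×15.367=19.4682, v=-12.6710/2.5338=-5.0008
k=1: u−w=3.0990, u+w=20.0650; √(b/2)=1.2669, √(2b)=2.5338; F=1.2669×3.099=3.9261, v=20.0650/2.5338=7.9190

0: F=19.4682 v=-5.0008
1: F=3.9261 v=7.9190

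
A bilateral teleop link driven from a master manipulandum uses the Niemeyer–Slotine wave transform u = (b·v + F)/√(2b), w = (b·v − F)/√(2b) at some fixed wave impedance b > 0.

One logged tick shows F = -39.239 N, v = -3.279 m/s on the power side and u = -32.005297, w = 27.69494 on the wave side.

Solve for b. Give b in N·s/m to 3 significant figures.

u + w = -4.310357;  u + w = √(2b)·v, so √(2b) = -4.310357/(-3.279) = 1.314534.
b = (√(2b))²/2 = 1.728000/2 = 0.864000.
(Check via u − w = 2F/√(2b): u − w = -59.700237, 2F/√(2b) = -59.700243.)

b = 0.864 N·s/m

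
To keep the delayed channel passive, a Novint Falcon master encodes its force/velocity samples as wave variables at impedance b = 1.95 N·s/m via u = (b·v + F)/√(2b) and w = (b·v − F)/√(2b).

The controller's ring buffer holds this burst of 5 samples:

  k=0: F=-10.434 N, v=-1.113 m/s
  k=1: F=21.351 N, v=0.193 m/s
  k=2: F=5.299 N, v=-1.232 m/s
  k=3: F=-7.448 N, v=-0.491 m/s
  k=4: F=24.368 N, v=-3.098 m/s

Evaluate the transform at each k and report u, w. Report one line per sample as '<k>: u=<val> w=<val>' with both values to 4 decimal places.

k=0: b·v=1.95×(-1.113)=-2.1704; √(2b)=1.9748; u=(-2.1704+(-10.434))/1.9748=-6.3825, w=(-2.1704−(-10.434))/1.9748=4.1845
k=1: b·v=1.95×0.193=0.3764; √(2b)=1.9748; u=(0.3764+21.351)/1.9748=11.0021, w=(0.3764−21.351)/1.9748=-10.6209
k=2: b·v=1.95×(-1.232)=-2.4024; √(2b)=1.9748; u=(-2.4024+5.299)/1.9748=1.4668, w=(-2.4024−5.299)/1.9748=-3.8998
k=3: b·v=1.95×(-0.491)=-0.9574; √(2b)=1.9748; u=(-0.9574+(-7.448))/1.9748=-4.2563, w=(-0.9574−(-7.448))/1.9748=3.2866
k=4: b·v=1.95×(-3.098)=-6.0411; √(2b)=1.9748; u=(-6.0411+24.368)/1.9748=9.2802, w=(-6.0411−24.368)/1.9748=-15.3982

0: u=-6.3825 w=4.1845
1: u=11.0021 w=-10.6209
2: u=1.4668 w=-3.8998
3: u=-4.2563 w=3.2866
4: u=9.2802 w=-15.3982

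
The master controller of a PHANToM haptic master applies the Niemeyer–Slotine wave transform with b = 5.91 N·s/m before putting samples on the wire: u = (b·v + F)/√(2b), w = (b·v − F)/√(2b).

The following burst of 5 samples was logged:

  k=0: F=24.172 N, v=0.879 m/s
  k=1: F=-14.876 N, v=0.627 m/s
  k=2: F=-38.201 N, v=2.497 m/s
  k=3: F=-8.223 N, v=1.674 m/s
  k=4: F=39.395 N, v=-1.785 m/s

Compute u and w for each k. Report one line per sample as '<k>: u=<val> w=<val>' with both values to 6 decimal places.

k=0: b·v=5.91×0.879=5.194890; √(2b)=3.438023; u=(5.194890+24.172)/3.438023=8.541796, w=(5.194890−24.172)/3.438023=-5.519775
k=1: b·v=5.91×0.627=3.705570; √(2b)=3.438023; u=(3.705570+(-14.876))/3.438023=-3.249086, w=(3.705570−(-14.876))/3.438023=5.404726
k=2: b·v=5.91×2.497=14.757270; √(2b)=3.438023; u=(14.757270+(-38.201))/3.438023=-6.818957, w=(14.757270−(-38.201))/3.438023=15.403700
k=3: b·v=5.91×1.674=9.893340; √(2b)=3.438023; u=(9.893340+(-8.223))/3.438023=0.485843, w=(9.893340−(-8.223))/3.438023=5.269407
k=4: b·v=5.91×(-1.785)=-10.549350; √(2b)=3.438023; u=(-10.549350+39.395)/3.438023=8.390186, w=(-10.549350−39.395)/3.438023=-14.527057

0: u=8.541796 w=-5.519775
1: u=-3.249086 w=5.404726
2: u=-6.818957 w=15.403700
3: u=0.485843 w=5.269407
4: u=8.390186 w=-14.527057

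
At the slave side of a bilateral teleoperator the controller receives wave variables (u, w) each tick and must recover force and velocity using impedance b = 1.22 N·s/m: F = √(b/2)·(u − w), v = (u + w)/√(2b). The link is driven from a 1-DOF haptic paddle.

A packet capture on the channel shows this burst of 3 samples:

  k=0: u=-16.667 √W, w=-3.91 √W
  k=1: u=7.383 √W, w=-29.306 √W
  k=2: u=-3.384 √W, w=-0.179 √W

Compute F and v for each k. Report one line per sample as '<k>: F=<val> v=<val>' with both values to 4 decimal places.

k=0: u−w=-12.7570, u+w=-20.5770; √(b/2)=0.7810, √(2b)=1.5620; F=0.7810×(-12.757)=-9.9635, v=-20.5770/1.5620=-13.1731
k=1: u−w=36.6890, u+w=-21.9230; √(b/2)=0.7810, √(2b)=1.5620; F=0.7810×36.689=28.6550, v=-21.9230/1.5620=-14.0348
k=2: u−w=-3.2050, u+w=-3.5630; √(b/2)=0.7810, √(2b)=1.5620; F=0.7810×(-3.205)=-2.5032, v=-3.5630/1.5620=-2.2810

0: F=-9.9635 v=-13.1731
1: F=28.6550 v=-14.0348
2: F=-2.5032 v=-2.2810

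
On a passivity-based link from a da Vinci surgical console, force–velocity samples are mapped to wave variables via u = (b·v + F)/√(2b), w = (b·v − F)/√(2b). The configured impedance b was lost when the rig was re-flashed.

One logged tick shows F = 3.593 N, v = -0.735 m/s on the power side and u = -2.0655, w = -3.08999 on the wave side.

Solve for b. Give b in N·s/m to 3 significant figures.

b = 24.6 N·s/m

u + w = -5.15549;  u + w = √(2b)·v, so √(2b) = -5.15549/(-0.735) = 7.01427.
b = (√(2b))²/2 = 49.20001/2 = 24.60001.
(Check via u − w = 2F/√(2b): u − w = 1.02449, 2F/√(2b) = 1.02448.)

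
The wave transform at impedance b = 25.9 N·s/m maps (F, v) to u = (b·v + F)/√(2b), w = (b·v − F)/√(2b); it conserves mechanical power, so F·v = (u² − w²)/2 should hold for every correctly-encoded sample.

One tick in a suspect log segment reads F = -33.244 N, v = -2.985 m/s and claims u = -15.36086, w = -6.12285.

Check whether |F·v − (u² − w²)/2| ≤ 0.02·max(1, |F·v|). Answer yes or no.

yes

F·v = (-33.244)×(-2.985) = 99.2333 W.
(u² − w²)/2 = (235.9560 − 37.4893)/2 = 99.2334 W.
|Δ| = 0.0000;  2% of max(1, |F·v|) = 1.9847.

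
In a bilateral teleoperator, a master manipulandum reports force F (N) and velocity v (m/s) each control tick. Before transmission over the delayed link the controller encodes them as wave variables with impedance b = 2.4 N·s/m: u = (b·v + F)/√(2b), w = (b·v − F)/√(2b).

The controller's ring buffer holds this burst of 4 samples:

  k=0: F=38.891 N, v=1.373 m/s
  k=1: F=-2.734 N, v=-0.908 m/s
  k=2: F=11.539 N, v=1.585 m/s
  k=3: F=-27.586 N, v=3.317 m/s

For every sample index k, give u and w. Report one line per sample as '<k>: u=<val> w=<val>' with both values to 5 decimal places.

k=0: b·v=2.4×1.373=3.29520; √(2b)=2.19089; u=(3.29520+38.891)/2.19089=19.25528, w=(3.29520−38.891)/2.19089=-16.24719
k=1: b·v=2.4×(-0.908)=-2.17920; √(2b)=2.19089; u=(-2.17920+(-2.734))/2.19089=-2.24256, w=(-2.17920−(-2.734))/2.19089=0.25323
k=2: b·v=2.4×1.585=3.80400; √(2b)=2.19089; u=(3.80400+11.539)/2.19089=7.00309, w=(3.80400−11.539)/2.19089=-3.53053
k=3: b·v=2.4×3.317=7.96080; √(2b)=2.19089; u=(7.96080+(-27.586))/2.19089=-8.95764, w=(7.96080−(-27.586))/2.19089=16.22482

0: u=19.25528 w=-16.24719
1: u=-2.24256 w=0.25323
2: u=7.00309 w=-3.53053
3: u=-8.95764 w=16.22482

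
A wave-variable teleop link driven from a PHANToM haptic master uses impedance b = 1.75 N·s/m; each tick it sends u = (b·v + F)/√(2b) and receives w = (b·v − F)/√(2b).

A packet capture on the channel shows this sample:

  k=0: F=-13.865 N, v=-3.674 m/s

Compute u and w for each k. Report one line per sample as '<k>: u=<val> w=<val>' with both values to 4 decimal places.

0: u=-10.8479 w=3.9744

k=0: b·v=1.75×(-3.674)=-6.4295; √(2b)=1.8708; u=(-6.4295+(-13.865))/1.8708=-10.8479, w=(-6.4295−(-13.865))/1.8708=3.9744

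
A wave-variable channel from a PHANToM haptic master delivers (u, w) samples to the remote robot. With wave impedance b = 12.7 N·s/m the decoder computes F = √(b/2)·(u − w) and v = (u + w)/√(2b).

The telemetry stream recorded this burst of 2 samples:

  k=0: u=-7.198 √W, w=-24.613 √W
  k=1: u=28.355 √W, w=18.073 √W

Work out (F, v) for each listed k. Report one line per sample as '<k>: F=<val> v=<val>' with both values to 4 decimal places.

k=0: u−w=17.4150, u+w=-31.8110; √(b/2)=2.5199, √(2b)=5.0398; F=2.5199×17.415=43.8844, v=-31.8110/5.0398=-6.3119
k=1: u−w=10.2820, u+w=46.4280; √(b/2)=2.5199, √(2b)=5.0398; F=2.5199×10.282=25.9098, v=46.4280/5.0398=9.2122

0: F=43.8844 v=-6.3119
1: F=25.9098 v=9.2122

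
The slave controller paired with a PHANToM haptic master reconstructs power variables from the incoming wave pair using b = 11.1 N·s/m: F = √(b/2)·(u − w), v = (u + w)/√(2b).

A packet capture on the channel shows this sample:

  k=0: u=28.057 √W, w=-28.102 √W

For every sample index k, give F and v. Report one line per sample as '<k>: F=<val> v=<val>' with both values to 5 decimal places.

k=0: u−w=56.15900, u+w=-0.04500; √(b/2)=2.35584, √(2b)=4.71169; F=2.35584×56.159=132.30183, v=-0.04500/4.71169=-0.00955

0: F=132.30183 v=-0.00955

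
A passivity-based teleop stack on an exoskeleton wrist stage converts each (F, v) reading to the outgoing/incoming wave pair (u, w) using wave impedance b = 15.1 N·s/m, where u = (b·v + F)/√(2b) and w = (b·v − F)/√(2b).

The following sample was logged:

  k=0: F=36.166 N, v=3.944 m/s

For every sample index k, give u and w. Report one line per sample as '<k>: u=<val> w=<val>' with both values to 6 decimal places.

k=0: b·v=15.1×3.944=59.554400; √(2b)=5.495453; u=(59.554400+36.166)/5.495453=17.418110, w=(59.554400−36.166)/5.495453=4.255955

0: u=17.418110 w=4.255955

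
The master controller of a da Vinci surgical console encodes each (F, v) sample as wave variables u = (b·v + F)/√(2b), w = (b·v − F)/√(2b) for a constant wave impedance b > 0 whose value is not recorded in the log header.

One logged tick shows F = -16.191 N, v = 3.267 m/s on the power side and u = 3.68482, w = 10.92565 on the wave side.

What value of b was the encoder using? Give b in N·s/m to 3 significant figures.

b = 10 N·s/m

u + w = 14.61047;  u + w = √(2b)·v, so √(2b) = 14.61047/3.267 = 4.47214.
b = (√(2b))²/2 = 20.00001/2 = 10.00000.
(Check via u − w = 2F/√(2b): u − w = -7.24083, 2F/√(2b) = -7.24083.)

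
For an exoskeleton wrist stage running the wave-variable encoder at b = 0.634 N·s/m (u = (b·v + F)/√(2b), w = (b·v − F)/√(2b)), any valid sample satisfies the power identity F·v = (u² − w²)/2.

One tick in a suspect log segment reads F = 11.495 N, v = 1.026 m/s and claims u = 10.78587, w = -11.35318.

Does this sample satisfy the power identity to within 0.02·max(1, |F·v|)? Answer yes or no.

F·v = 11.495×1.026 = 11.79387 W.
(u² − w²)/2 = (116.33499 − 128.89470)/2 = -6.27985 W.
|Δ| = 18.07372;  2% of max(1, |F·v|) = 0.23588.

no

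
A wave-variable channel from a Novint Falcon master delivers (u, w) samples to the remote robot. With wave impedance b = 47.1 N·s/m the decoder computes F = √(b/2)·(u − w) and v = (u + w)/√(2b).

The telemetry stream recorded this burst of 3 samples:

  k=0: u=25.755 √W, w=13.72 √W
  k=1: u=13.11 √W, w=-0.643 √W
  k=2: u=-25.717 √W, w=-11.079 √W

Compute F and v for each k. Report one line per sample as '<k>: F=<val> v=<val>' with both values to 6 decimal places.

k=0: u−w=12.035000, u+w=39.475000; √(b/2)=4.852834, √(2b)=9.705668; F=4.852834×12.035=58.403860, v=39.475000/9.705668=4.067211
k=1: u−w=13.753000, u+w=12.467000; √(b/2)=4.852834, √(2b)=9.705668; F=4.852834×13.753=66.741029, v=12.467000/9.705668=1.284507
k=2: u−w=-14.638000, u+w=-36.796000; √(b/2)=4.852834, √(2b)=9.705668; F=4.852834×(-14.638)=-71.035787, v=-36.796000/9.705668=-3.791187

0: F=58.403860 v=4.067211
1: F=66.741029 v=1.284507
2: F=-71.035787 v=-3.791187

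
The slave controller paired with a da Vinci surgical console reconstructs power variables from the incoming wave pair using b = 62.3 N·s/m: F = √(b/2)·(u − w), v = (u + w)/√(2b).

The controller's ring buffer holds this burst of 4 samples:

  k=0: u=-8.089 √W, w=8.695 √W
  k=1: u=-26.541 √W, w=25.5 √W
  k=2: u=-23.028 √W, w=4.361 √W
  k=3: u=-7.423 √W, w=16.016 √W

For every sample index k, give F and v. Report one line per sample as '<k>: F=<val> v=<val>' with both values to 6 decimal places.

0: F=-93.675171 v=0.054289
1: F=-290.452192 v=-0.093259
2: F=-152.863994 v=-1.672305
3: F=-130.818181 v=0.769814

k=0: u−w=-16.784000, u+w=0.606000; √(b/2)=5.581219, √(2b)=11.162437; F=5.581219×(-16.784)=-93.675171, v=0.606000/11.162437=0.054289
k=1: u−w=-52.041000, u+w=-1.041000; √(b/2)=5.581219, √(2b)=11.162437; F=5.581219×(-52.041)=-290.452192, v=-1.041000/11.162437=-0.093259
k=2: u−w=-27.389000, u+w=-18.667000; √(b/2)=5.581219, √(2b)=11.162437; F=5.581219×(-27.389)=-152.863994, v=-18.667000/11.162437=-1.672305
k=3: u−w=-23.439000, u+w=8.593000; √(b/2)=5.581219, √(2b)=11.162437; F=5.581219×(-23.439)=-130.818181, v=8.593000/11.162437=0.769814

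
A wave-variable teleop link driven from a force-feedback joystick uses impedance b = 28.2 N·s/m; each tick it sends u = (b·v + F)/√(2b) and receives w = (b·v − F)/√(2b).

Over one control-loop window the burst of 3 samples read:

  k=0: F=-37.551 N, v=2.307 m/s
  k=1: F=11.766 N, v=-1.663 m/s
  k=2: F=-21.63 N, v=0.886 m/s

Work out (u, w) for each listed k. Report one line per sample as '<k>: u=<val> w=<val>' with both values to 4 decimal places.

0: u=3.6626 w=13.6629
1: u=-4.6778 w=-7.8113
2: u=0.4468 w=6.2071

k=0: b·v=28.2×2.307=65.0574; √(2b)=7.5100; u=(65.0574+(-37.551))/7.5100=3.6626, w=(65.0574−(-37.551))/7.5100=13.6629
k=1: b·v=28.2×(-1.663)=-46.8966; √(2b)=7.5100; u=(-46.8966+11.766)/7.5100=-4.6778, w=(-46.8966−11.766)/7.5100=-7.8113
k=2: b·v=28.2×0.886=24.9852; √(2b)=7.5100; u=(24.9852+(-21.63))/7.5100=0.4468, w=(24.9852−(-21.63))/7.5100=6.2071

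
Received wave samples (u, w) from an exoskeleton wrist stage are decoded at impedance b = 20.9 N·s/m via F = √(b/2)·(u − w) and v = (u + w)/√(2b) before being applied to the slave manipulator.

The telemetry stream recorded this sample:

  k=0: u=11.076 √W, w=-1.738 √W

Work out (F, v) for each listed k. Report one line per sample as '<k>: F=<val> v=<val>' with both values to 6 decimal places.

k=0: u−w=12.814000, u+w=9.338000; √(b/2)=3.232646, √(2b)=6.465292; F=3.232646×12.814=41.423126, v=9.338000/6.465292=1.444328

0: F=41.423126 v=1.444328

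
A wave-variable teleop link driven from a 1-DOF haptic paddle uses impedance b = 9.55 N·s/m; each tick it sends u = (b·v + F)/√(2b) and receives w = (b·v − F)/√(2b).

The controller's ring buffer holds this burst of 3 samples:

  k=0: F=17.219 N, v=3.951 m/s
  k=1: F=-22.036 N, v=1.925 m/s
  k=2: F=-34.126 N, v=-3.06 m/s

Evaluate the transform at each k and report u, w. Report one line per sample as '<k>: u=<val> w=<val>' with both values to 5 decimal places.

0: u=12.57359 w=4.69368
1: u=-0.83569 w=9.24862
2: u=-14.49516 w=1.12188

k=0: b·v=9.55×3.951=37.73205; √(2b)=4.37035; u=(37.73205+17.219)/4.37035=12.57359, w=(37.73205−17.219)/4.37035=4.69368
k=1: b·v=9.55×1.925=18.38375; √(2b)=4.37035; u=(18.38375+(-22.036))/4.37035=-0.83569, w=(18.38375−(-22.036))/4.37035=9.24862
k=2: b·v=9.55×(-3.06)=-29.22300; √(2b)=4.37035; u=(-29.22300+(-34.126))/4.37035=-14.49516, w=(-29.22300−(-34.126))/4.37035=1.12188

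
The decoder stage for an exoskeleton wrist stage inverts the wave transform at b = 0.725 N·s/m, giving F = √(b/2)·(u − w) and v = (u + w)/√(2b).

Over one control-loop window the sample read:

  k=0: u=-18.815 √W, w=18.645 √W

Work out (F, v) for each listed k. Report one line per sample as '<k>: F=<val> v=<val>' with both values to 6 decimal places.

k=0: u−w=-37.460000, u+w=-0.170000; √(b/2)=0.602080, √(2b)=1.204159; F=0.602080×(-37.46)=-22.553907, v=-0.170000/1.204159=-0.141177

0: F=-22.553907 v=-0.141177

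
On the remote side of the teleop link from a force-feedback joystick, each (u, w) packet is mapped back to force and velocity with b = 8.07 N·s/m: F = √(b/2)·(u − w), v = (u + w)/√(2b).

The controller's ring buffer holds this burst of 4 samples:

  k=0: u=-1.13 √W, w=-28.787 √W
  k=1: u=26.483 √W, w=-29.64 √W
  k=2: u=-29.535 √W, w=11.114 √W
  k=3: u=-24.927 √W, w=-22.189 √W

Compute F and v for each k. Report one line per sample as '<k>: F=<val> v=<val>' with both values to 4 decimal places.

k=0: u−w=27.6570, u+w=-29.9170; √(b/2)=2.0087, √(2b)=4.0175; F=2.0087×27.657=55.5555, v=-29.9170/4.0175=-7.4467
k=1: u−w=56.1230, u+w=-3.1570; √(b/2)=2.0087, √(2b)=4.0175; F=2.0087×56.123=112.7360, v=-3.1570/4.0175=-0.7858
k=2: u−w=-40.6490, u+w=-18.4210; √(b/2)=2.0087, √(2b)=4.0175; F=2.0087×(-40.649)=-81.6529, v=-18.4210/4.0175=-4.5852
k=3: u−w=-2.7380, u+w=-47.1160; √(b/2)=2.0087, √(2b)=4.0175; F=2.0087×(-2.738)=-5.4999, v=-47.1160/4.0175=-11.7278

0: F=55.5555 v=-7.4467
1: F=112.7360 v=-0.7858
2: F=-81.6529 v=-4.5852
3: F=-5.4999 v=-11.7278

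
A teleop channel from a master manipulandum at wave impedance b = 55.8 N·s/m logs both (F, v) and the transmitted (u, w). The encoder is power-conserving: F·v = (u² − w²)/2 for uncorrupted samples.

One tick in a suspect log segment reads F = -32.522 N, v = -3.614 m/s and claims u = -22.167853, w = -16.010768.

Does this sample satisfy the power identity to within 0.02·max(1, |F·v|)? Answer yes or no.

F·v = (-32.522)×(-3.614) = 117.534508 W.
(u² − w²)/2 = (491.413707 − 256.344692)/2 = 117.534507 W.
|Δ| = 0.000001;  2% of max(1, |F·v|) = 2.350690.

yes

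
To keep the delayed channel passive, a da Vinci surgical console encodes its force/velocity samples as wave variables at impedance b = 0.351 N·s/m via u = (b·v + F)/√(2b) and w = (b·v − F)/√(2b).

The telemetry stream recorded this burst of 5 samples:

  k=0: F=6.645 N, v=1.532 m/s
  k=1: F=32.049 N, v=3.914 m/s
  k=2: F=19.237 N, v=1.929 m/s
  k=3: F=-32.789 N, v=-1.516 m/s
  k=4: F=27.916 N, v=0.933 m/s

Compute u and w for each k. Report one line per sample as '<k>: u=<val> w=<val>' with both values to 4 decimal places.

k=0: b·v=0.351×1.532=0.5377; √(2b)=0.8379; u=(0.5377+6.645)/0.8379=8.5728, w=(0.5377−6.645)/0.8379=-7.2892
k=1: b·v=0.351×3.914=1.3738; √(2b)=0.8379; u=(1.3738+32.049)/0.8379=39.8910, w=(1.3738−32.049)/0.8379=-36.6116
k=2: b·v=0.351×1.929=0.6771; √(2b)=0.8379; u=(0.6771+19.237)/0.8379=23.7679, w=(0.6771−19.237)/0.8379=-22.1517
k=3: b·v=0.351×(-1.516)=-0.5321; √(2b)=0.8379; u=(-0.5321+(-32.789))/0.8379=-39.7696, w=(-0.5321−(-32.789))/0.8379=38.4994
k=4: b·v=0.351×0.933=0.3275; √(2b)=0.8379; u=(0.3275+27.916)/0.8379=33.7093, w=(0.3275−27.916)/0.8379=-32.9276

0: u=8.5728 w=-7.2892
1: u=39.8910 w=-36.6116
2: u=23.7679 w=-22.1517
3: u=-39.7696 w=38.4994
4: u=33.7093 w=-32.9276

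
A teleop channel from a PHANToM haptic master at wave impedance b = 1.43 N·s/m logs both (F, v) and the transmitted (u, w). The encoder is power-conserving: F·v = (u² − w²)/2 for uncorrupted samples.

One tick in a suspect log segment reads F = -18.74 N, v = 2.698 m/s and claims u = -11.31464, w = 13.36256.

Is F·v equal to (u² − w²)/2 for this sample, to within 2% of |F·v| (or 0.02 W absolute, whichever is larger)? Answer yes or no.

F·v = (-18.74)×2.698 = -50.56052 W.
(u² − w²)/2 = (128.02108 − 178.55801)/2 = -25.26847 W.
|Δ| = 25.29205;  2% of max(1, |F·v|) = 1.01121.

no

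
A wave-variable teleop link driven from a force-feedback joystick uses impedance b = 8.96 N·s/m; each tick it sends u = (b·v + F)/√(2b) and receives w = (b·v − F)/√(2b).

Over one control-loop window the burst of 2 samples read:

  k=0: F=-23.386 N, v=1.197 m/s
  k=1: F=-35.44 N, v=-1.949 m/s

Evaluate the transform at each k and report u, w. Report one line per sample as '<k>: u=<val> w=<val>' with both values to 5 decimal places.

k=0: b·v=8.96×1.197=10.72512; √(2b)=4.23320; u=(10.72512+(-23.386))/4.23320=-2.99085, w=(10.72512−(-23.386))/4.23320=8.05799
k=1: b·v=8.96×(-1.949)=-17.46304; √(2b)=4.23320; u=(-17.46304+(-35.44))/4.23320=-12.49717, w=(-17.46304−(-35.44))/4.23320=4.24666

0: u=-2.99085 w=8.05799
1: u=-12.49717 w=4.24666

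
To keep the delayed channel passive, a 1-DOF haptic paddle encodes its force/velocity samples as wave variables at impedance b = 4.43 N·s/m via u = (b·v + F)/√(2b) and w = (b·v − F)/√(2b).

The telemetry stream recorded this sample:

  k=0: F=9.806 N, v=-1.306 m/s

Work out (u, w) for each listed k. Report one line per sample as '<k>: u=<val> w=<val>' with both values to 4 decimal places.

0: u=1.3507 w=-5.2381

k=0: b·v=4.43×(-1.306)=-5.7856; √(2b)=2.9766; u=(-5.7856+9.806)/2.9766=1.3507, w=(-5.7856−9.806)/2.9766=-5.2381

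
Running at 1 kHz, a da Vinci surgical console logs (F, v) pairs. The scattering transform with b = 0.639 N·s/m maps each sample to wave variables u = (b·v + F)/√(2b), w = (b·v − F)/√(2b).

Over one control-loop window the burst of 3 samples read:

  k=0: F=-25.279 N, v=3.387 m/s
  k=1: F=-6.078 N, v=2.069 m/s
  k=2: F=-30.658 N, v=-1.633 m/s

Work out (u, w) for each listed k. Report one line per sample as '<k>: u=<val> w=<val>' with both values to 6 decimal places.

k=0: b·v=0.639×3.387=2.164293; √(2b)=1.130487; u=(2.164293+(-25.279))/1.130487=-20.446688, w=(2.164293−(-25.279))/1.130487=24.275646
k=1: b·v=0.639×2.069=1.322091; √(2b)=1.130487; u=(1.322091+(-6.078))/1.130487=-4.206957, w=(1.322091−(-6.078))/1.130487=6.545934
k=2: b·v=0.639×(-1.633)=-1.043487; √(2b)=1.130487; u=(-1.043487+(-30.658))/1.130487=-28.042337, w=(-1.043487−(-30.658))/1.130487=26.196253

0: u=-20.446688 w=24.275646
1: u=-4.206957 w=6.545934
2: u=-28.042337 w=26.196253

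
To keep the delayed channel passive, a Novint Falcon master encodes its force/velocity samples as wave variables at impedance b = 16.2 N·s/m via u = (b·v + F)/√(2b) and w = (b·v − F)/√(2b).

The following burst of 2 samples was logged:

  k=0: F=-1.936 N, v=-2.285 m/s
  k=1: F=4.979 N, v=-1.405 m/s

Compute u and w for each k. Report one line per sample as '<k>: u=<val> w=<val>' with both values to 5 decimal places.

k=0: b·v=16.2×(-2.285)=-37.01700; √(2b)=5.69210; u=(-37.01700+(-1.936))/5.69210=-6.84334, w=(-37.01700−(-1.936))/5.69210=-6.16310
k=1: b·v=16.2×(-1.405)=-22.76100; √(2b)=5.69210; u=(-22.76100+4.979)/5.69210=-3.12398, w=(-22.76100−4.979)/5.69210=-4.87342

0: u=-6.84334 w=-6.16310
1: u=-3.12398 w=-4.87342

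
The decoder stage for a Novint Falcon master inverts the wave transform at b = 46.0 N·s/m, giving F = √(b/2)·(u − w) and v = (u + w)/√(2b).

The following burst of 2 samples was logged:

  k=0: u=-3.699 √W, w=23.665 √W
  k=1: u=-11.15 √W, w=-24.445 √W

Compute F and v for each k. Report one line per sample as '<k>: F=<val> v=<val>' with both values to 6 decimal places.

0: F=-131.233134 v=2.081599
1: F=63.760580 v=-3.711035

k=0: u−w=-27.364000, u+w=19.966000; √(b/2)=4.795832, √(2b)=9.591663; F=4.795832×(-27.364)=-131.233134, v=19.966000/9.591663=2.081599
k=1: u−w=13.295000, u+w=-35.595000; √(b/2)=4.795832, √(2b)=9.591663; F=4.795832×13.295=63.760580, v=-35.595000/9.591663=-3.711035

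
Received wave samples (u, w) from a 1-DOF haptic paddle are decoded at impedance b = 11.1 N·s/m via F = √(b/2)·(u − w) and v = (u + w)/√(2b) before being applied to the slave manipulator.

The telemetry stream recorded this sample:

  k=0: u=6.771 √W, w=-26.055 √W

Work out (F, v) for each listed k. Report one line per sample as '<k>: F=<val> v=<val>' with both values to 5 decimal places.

0: F=77.33293 v=-4.09280

k=0: u−w=32.82600, u+w=-19.28400; √(b/2)=2.35584, √(2b)=4.71169; F=2.35584×32.826=77.33293, v=-19.28400/4.71169=-4.09280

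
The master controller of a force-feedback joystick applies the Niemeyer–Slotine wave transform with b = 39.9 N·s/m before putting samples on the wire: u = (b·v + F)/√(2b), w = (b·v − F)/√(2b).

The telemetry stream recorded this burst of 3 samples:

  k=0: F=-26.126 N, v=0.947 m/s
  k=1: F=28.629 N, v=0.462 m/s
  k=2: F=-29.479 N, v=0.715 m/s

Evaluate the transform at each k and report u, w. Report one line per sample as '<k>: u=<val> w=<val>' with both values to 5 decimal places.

k=0: b·v=39.9×0.947=37.78530; √(2b)=8.93308; u=(37.78530+(-26.126))/8.93308=1.30518, w=(37.78530−(-26.126))/8.93308=7.15445
k=1: b·v=39.9×0.462=18.43380; √(2b)=8.93308; u=(18.43380+28.629)/8.93308=5.26837, w=(18.43380−28.629)/8.93308=-1.14129
k=2: b·v=39.9×0.715=28.52850; √(2b)=8.93308; u=(28.52850+(-29.479))/8.93308=-0.10640, w=(28.52850−(-29.479))/8.93308=6.49356

0: u=1.30518 w=7.15445
1: u=5.26837 w=-1.14129
2: u=-0.10640 w=6.49356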